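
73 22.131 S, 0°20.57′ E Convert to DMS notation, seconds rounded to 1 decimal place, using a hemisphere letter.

73°22′7.9″ S, 0°20′34.2″ E

Latitude: fractional minutes 0.13100 × 60 = 7.860″
Longitude: fractional minutes 0.57000 × 60 = 34.200″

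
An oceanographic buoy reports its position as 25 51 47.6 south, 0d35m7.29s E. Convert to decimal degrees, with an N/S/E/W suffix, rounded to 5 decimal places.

Lat: 25 + 51/60 + 47.6/3600 = 25.863222
Longitude: 0 + 35/60 + 7.29/3600 = 0.585358

25.86322° S, 0.58536° E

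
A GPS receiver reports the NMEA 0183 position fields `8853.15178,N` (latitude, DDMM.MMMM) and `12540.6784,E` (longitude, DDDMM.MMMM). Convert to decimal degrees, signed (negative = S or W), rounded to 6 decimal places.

88.885863, 125.677973

φ: degrees = first 2 digits = 88, minutes = 53.15178; 88 + 53.15178/60 = 88.8858630
N → positive
λ: split at 3 digits → 125° and 40.6784′; 125 + 40.6784/60 = 125.6779733
E ⇒ keep positive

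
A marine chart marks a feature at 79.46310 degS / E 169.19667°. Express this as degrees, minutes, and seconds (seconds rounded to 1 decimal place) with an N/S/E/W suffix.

79°27′47.2″ S, 169°11′48.0″ E

φ: 0.463100 × 60 = 27.78600′ → 27′, remainder × 60 = 47.160″
Lon: whole degrees 169; 11.80020′ → 11′ and 48.012″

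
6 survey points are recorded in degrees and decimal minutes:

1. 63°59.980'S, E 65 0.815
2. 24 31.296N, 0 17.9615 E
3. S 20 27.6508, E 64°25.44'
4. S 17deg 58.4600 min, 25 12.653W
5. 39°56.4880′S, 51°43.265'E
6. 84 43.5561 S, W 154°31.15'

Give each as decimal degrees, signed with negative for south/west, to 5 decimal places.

1. -63.99967, 65.01358
2. 24.52160, 0.29936
3. -20.46085, 64.42400
4. -17.97433, -25.21088
5. -39.94147, 51.72108
6. -84.72594, -154.51917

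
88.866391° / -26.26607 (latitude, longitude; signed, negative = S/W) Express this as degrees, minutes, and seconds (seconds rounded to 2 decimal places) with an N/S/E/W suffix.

φ: whole degrees 88; 51.98346′ → 51′ and 59.0076″
Longitude is negative → W; |value| = 26.266070
λ: whole degrees 26; 15.96420′ → 15′ and 57.8520″

88°51′59.01″ N, 26°15′57.85″ W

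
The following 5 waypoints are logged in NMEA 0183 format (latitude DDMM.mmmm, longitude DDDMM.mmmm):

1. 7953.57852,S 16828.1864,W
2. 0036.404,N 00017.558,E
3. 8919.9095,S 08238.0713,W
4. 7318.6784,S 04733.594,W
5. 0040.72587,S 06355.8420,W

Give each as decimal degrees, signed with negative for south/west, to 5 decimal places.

1. -79.89298, -168.46977
2. 0.60673, 0.29263
3. -89.33183, -82.63452
4. -73.31131, -47.55990
5. -0.67876, -63.93070

Point 1:
  Latitude: degrees = first 2 digits = 79, minutes = 53.57852; 79 + 53.57852/60 = 79.892975
  hemisphere S, so the sign is −
  Lon: split at 3 digits → 168° and 28.1864′; 168 + 28.1864/60 = 168.469773
  hemisphere W, so the sign is −
Point 2:
  φ: split at 2 digits → 00° and 36.404′; 0 + 36.404/60 = 0.606733
  N ⇒ keep positive
  λ: degrees = first 3 digits = 0, minutes = 17.558; 0 + 17.558/60 = 0.292633
  E ⇒ keep positive
Point 3:
  φ: split at 2 digits → 89° and 19.9095′; 89 + 19.9095/60 = 89.331825
  S → negative
  λ: split at 3 digits → 082° and 38.0713′; 82 + 38.0713/60 = 82.634522
  hemisphere W, so the sign is −
Point 4:
  φ: split at 2 digits → 73° and 18.6784′; 73 + 18.6784/60 = 73.311307
  S → negative
  Lon: degrees = first 3 digits = 47, minutes = 33.594; 47 + 33.594/60 = 47.559900
  W ⇒ negate
Point 5:
  Latitude: split at 2 digits → 00° and 40.72587′; 0 + 40.72587/60 = 0.678765
  hemisphere S, so the sign is −
  Longitude: split at 3 digits → 063° and 55.842′; 63 + 55.842/60 = 63.930700
  hemisphere W, so the sign is −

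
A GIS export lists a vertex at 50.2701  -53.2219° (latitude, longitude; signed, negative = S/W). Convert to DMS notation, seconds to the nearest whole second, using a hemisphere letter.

50°16′12″ N, 53°13′19″ W

Lat: 0.270100 × 60 = 16.20600′ → 16′, remainder × 60 = 12.36″
Longitude is negative → W; |value| = 53.221900
λ: 0.221900° → 13.31400′; 0.31400 × 60 = 18.84″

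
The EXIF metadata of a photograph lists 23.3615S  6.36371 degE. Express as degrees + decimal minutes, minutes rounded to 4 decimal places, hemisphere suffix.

φ: fractional part 0.361500 → 21.690000 minutes
Longitude: fractional part 0.363710 → 21.822600 minutes

23° 21.6900′ S, 6° 21.8226′ E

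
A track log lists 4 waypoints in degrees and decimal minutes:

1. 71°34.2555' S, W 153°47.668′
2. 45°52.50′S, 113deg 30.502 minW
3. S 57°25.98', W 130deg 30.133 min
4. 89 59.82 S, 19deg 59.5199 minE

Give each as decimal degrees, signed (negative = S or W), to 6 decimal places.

Point 1:
  Lat: 34.2555′ = 0.570925°; total 71.5709250
  S ⇒ negate
  Longitude: 153 + 47.668/60 = 153.7944667
  W ⇒ negate
Point 2:
  Lat: 45 + 52.5/60 = 45.8750000
  S ⇒ negate
  λ: 113 + 30.502/60 = 113.5083667
  hemisphere W, so the sign is −
Point 3:
  Latitude: 57 + 25.98/60 = 57.4330000
  S → negative
  Lon: 30.133′ = 0.502217°; total 130.5022167
  W ⇒ negate
Point 4:
  Latitude: 59.82′ = 0.997000°; total 89.9970000
  S ⇒ negate
  λ: 19 + 59.5199/60 = 19.9919983
  E ⇒ keep positive

1. -71.570925, -153.794467
2. -45.875000, -113.508367
3. -57.433000, -130.502217
4. -89.997000, 19.991998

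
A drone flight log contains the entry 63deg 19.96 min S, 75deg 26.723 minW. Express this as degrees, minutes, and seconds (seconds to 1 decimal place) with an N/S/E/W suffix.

63°19′57.6″ S, 75°26′43.4″ W

Lat: 19.96000′ → 19′ and 0.96000 × 60 = 57.600″
λ: fractional minutes 0.72300 × 60 = 43.380″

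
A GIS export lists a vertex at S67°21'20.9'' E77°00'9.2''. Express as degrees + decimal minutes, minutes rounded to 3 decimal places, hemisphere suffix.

φ: 21 + 20.9/60 = 21.34833′
λ: 0 + 9.2/60 = 0.15333′

67° 21.348′ S, 77° 0.153′ E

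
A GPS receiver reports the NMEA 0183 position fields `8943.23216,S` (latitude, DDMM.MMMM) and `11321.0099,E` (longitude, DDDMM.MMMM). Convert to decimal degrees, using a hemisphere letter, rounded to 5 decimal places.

89.72054° S, 113.35017° E

Latitude: split at 2 digits → 89° and 43.23216′; 89 + 43.23216/60 = 89.720536
Lon: degrees = first 3 digits = 113, minutes = 21.0099; 113 + 21.0099/60 = 113.350165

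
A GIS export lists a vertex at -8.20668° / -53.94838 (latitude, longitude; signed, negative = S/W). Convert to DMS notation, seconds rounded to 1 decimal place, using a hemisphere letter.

Latitude is negative → S; |value| = 8.206680
Lat: 0.206680° → 12.40080′; 0.40080 × 60 = 24.048″
Longitude is negative → W; |value| = 53.948380
λ: whole degrees 53; 56.90280′ → 56′ and 54.168″

8°12′24.0″ S, 53°56′54.2″ W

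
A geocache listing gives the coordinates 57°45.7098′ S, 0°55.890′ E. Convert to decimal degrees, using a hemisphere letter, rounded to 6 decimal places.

Lat: 45.7098′ = 0.761830°; total 57.7618300
Longitude: 55.89′ = 0.931500°; total 0.9315000

57.761830° S, 0.931500° E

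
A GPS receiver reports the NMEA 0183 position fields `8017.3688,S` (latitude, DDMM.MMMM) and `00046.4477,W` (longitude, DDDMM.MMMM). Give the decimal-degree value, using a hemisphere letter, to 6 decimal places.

80.289480° S, 0.774128° W

Lat: degrees = first 2 digits = 80, minutes = 17.3688; 80 + 17.3688/60 = 80.2894800
Longitude: split at 3 digits → 000° and 46.4477′; 0 + 46.4477/60 = 0.7741283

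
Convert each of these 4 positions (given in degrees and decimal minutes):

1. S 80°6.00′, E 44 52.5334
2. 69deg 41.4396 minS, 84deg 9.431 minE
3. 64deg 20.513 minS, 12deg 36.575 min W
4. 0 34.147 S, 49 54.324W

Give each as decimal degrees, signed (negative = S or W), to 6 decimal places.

1. -80.100000, 44.875557
2. -69.690660, 84.157183
3. -64.341883, -12.609583
4. -0.569117, -49.905400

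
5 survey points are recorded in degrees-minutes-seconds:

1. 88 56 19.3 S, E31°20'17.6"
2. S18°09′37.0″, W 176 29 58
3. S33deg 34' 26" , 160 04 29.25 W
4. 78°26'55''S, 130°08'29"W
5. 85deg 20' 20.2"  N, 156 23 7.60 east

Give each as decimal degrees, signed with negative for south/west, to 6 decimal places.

Point 1:
  φ: 56′ + 19.3″ = 56.32167′; 88 + 56.32167/60 = 88.9386944
  hemisphere S, so the sign is −
  λ: 31 + 20/60 + 17.6/3600 = 31.3382222
  E ⇒ keep positive
Point 2:
  Lat: 18 + 9/60 + 37/3600 = 18.1602778
  hemisphere S, so the sign is −
  λ: 29′ + 58″ = 29.96667′; 176 + 29.96667/60 = 176.4994444
  hemisphere W, so the sign is −
Point 3:
  φ: 34′ + 26″ = 34.43333′; 33 + 34.43333/60 = 33.5738889
  S → negative
  Lon: 160 + 4/60 + 29.25/3600 = 160.0747917
  hemisphere W, so the sign is −
Point 4:
  Lat: 78° + 26/60 + 55/3600 = 78 + 0.433333 + 0.015278 = 78.4486111
  S → negative
  Longitude: 8′ + 29″ = 8.48333′; 130 + 8.48333/60 = 130.1413889
  hemisphere W, so the sign is −
Point 5:
  φ: 85° + 20/60 + 20.2/3600 = 85 + 0.333333 + 0.005611 = 85.3389444
  N ⇒ keep positive
  Longitude: 156° + 23/60 + 7.6/3600 = 156 + 0.383333 + 0.002111 = 156.3854444
  E ⇒ keep positive

1. -88.938694, 31.338222
2. -18.160278, -176.499444
3. -33.573889, -160.074792
4. -78.448611, -130.141389
5. 85.338944, 156.385444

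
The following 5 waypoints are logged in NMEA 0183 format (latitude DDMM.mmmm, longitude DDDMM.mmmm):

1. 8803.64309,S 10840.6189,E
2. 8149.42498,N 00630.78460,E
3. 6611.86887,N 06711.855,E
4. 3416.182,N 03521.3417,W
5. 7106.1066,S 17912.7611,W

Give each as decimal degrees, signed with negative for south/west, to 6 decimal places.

Point 1:
  Lat: degrees = first 2 digits = 88, minutes = 3.64309; 88 + 3.64309/60 = 88.0607182
  hemisphere S, so the sign is −
  Lon: split at 3 digits → 108° and 40.6189′; 108 + 40.6189/60 = 108.6769817
  E → positive
Point 2:
  Lat: split at 2 digits → 81° and 49.42498′; 81 + 49.42498/60 = 81.8237497
  N → positive
  Longitude: degrees = first 3 digits = 6, minutes = 30.7846; 6 + 30.7846/60 = 6.5130767
  E ⇒ keep positive
Point 3:
  Lat: split at 2 digits → 66° and 11.86887′; 66 + 11.86887/60 = 66.1978145
  N ⇒ keep positive
  Lon: split at 3 digits → 067° and 11.855′; 67 + 11.855/60 = 67.1975833
  E → positive
Point 4:
  Lat: degrees = first 2 digits = 34, minutes = 16.182; 34 + 16.182/60 = 34.2697000
  N → positive
  Longitude: split at 3 digits → 035° and 21.3417′; 35 + 21.3417/60 = 35.3556950
  hemisphere W, so the sign is −
Point 5:
  φ: degrees = first 2 digits = 71, minutes = 6.1066; 71 + 6.1066/60 = 71.1017767
  S → negative
  Longitude: split at 3 digits → 179° and 12.7611′; 179 + 12.7611/60 = 179.2126850
  W ⇒ negate

1. -88.060718, 108.676982
2. 81.823750, 6.513077
3. 66.197815, 67.197583
4. 34.269700, -35.355695
5. -71.101777, -179.212685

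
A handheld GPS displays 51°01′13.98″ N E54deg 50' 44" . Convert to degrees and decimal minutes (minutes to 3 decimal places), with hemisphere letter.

Latitude: 1 + 13.98/60 = 1.23300′
Longitude: 50 + 44/60 = 50.73333′

51° 1.233′ N, 54° 50.733′ E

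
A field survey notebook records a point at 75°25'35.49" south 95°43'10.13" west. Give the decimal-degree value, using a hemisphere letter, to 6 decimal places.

75.426525° S, 95.719481° W

φ: 25′ + 35.49″ = 25.59150′; 75 + 25.59150/60 = 75.4265250
λ: 95° + 43/60 + 10.13/3600 = 95 + 0.716667 + 0.002814 = 95.7194806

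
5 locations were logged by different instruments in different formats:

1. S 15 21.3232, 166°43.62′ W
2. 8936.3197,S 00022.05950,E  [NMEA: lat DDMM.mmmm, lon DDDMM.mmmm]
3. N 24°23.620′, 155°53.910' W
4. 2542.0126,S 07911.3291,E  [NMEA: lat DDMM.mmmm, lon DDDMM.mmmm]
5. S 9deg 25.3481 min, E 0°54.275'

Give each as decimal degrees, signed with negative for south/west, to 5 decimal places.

Point 1:
  Lat: 15 + 21.3232/60 = 15.355387
  S ⇒ negate
  Longitude: 43.62′ = 0.727000°; total 166.727000
  W ⇒ negate
Point 2:
  φ: degrees = first 2 digits = 89, minutes = 36.3197; 89 + 36.3197/60 = 89.605328
  S ⇒ negate
  Longitude: degrees = first 3 digits = 0, minutes = 22.0595; 0 + 22.0595/60 = 0.367658
  E ⇒ keep positive
Point 3:
  Latitude: 24 + 23.62/60 = 24.393667
  N → positive
  Longitude: 53.91′ = 0.898500°; total 155.898500
  W → negative
Point 4:
  Lat: split at 2 digits → 25° and 42.0126′; 25 + 42.0126/60 = 25.700210
  S ⇒ negate
  Lon: degrees = first 3 digits = 79, minutes = 11.3291; 79 + 11.3291/60 = 79.188818
  E ⇒ keep positive
Point 5:
  Lat: 9 + 25.3481/60 = 9.422468
  S ⇒ negate
  Lon: 0 + 54.275/60 = 0.904583
  E ⇒ keep positive

1. -15.35539, -166.72700
2. -89.60533, 0.36766
3. 24.39367, -155.89850
4. -25.70021, 79.18882
5. -9.42247, 0.90458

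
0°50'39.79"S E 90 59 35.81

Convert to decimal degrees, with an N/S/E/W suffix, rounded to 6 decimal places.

0.844386° S, 90.993281° E

φ: 0 + 50/60 + 39.79/3600 = 0.8443861
λ: 59′ + 35.81″ = 59.59683′; 90 + 59.59683/60 = 90.9932806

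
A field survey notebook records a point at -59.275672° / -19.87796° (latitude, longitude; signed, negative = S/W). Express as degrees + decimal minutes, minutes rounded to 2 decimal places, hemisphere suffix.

Latitude is negative → S; |value| = 59.275672
Lat: minutes = (59.275672 − 59) × 60 = 16.5403
Longitude is negative → W; |value| = 19.877960
Longitude: fractional part 0.877960 → 52.6776 minutes

59° 16.54′ S, 19° 52.68′ W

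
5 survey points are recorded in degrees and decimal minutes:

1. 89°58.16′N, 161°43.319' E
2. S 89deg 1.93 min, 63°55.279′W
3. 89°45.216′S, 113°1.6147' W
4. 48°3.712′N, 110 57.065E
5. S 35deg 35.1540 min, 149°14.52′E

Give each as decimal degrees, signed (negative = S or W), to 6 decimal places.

1. 89.969333, 161.721983
2. -89.032167, -63.921317
3. -89.753600, -113.026912
4. 48.061867, 110.951083
5. -35.585900, 149.242000

Point 1:
  Latitude: 58.16′ = 0.969333°; total 89.9693333
  N ⇒ keep positive
  Lon: 43.319′ = 0.721983°; total 161.7219833
  E ⇒ keep positive
Point 2:
  Latitude: 89 + 1.93/60 = 89.0321667
  hemisphere S, so the sign is −
  λ: 55.279′ = 0.921317°; total 63.9213167
  hemisphere W, so the sign is −
Point 3:
  Lat: 45.216′ = 0.753600°; total 89.7536000
  S ⇒ negate
  λ: 1.6147′ = 0.026912°; total 113.0269117
  hemisphere W, so the sign is −
Point 4:
  Latitude: 3.712′ = 0.061867°; total 48.0618667
  N ⇒ keep positive
  Longitude: 57.065′ = 0.951083°; total 110.9510833
  E ⇒ keep positive
Point 5:
  φ: 35 + 35.154/60 = 35.5859000
  S → negative
  Longitude: 14.52′ = 0.242000°; total 149.2420000
  E ⇒ keep positive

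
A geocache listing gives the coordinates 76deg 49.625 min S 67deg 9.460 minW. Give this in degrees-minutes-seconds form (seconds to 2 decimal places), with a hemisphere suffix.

Latitude: fractional minutes 0.62500 × 60 = 37.5000″
Longitude: 9.46000′ → 9′ and 0.46000 × 60 = 27.6000″

76°49′37.50″ S, 67°09′27.60″ W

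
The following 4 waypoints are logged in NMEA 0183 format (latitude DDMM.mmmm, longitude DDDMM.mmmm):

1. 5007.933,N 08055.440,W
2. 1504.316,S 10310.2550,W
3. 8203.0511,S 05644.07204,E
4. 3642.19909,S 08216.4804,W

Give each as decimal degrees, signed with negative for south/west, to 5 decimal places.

1. 50.13222, -80.92400
2. -15.07193, -103.17092
3. -82.05085, 56.73453
4. -36.70332, -82.27467

Point 1:
  Lat: split at 2 digits → 50° and 7.933′; 50 + 7.933/60 = 50.132217
  N ⇒ keep positive
  Longitude: split at 3 digits → 080° and 55.44′; 80 + 55.44/60 = 80.924000
  W ⇒ negate
Point 2:
  Lat: split at 2 digits → 15° and 4.316′; 15 + 4.316/60 = 15.071933
  hemisphere S, so the sign is −
  Longitude: degrees = first 3 digits = 103, minutes = 10.255; 103 + 10.255/60 = 103.170917
  hemisphere W, so the sign is −
Point 3:
  Lat: degrees = first 2 digits = 82, minutes = 3.0511; 82 + 3.0511/60 = 82.050852
  S ⇒ negate
  λ: degrees = first 3 digits = 56, minutes = 44.07204; 56 + 44.07204/60 = 56.734534
  E → positive
Point 4:
  Latitude: split at 2 digits → 36° and 42.19909′; 36 + 42.19909/60 = 36.703318
  S → negative
  Lon: split at 3 digits → 082° and 16.4804′; 82 + 16.4804/60 = 82.274673
  W ⇒ negate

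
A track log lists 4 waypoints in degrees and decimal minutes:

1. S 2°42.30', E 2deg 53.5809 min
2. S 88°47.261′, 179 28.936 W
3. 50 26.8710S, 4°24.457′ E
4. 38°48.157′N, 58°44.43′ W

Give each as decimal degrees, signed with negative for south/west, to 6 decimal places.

1. -2.705000, 2.893015
2. -88.787683, -179.482267
3. -50.447850, 4.407617
4. 38.802617, -58.740500

Point 1:
  Latitude: 42.3′ = 0.705000°; total 2.7050000
  S → negative
  Lon: 2 + 53.5809/60 = 2.8930150
  E ⇒ keep positive
Point 2:
  Latitude: 88 + 47.261/60 = 88.7876833
  S → negative
  Lon: 179 + 28.936/60 = 179.4822667
  hemisphere W, so the sign is −
Point 3:
  Latitude: 26.871′ = 0.447850°; total 50.4478500
  S → negative
  λ: 24.457′ = 0.407617°; total 4.4076167
  E ⇒ keep positive
Point 4:
  Lat: 48.157′ = 0.802617°; total 38.8026167
  N → positive
  Lon: 44.43′ = 0.740500°; total 58.7405000
  W ⇒ negate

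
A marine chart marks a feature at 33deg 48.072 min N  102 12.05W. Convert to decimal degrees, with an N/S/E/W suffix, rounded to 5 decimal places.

33.80120° N, 102.20083° W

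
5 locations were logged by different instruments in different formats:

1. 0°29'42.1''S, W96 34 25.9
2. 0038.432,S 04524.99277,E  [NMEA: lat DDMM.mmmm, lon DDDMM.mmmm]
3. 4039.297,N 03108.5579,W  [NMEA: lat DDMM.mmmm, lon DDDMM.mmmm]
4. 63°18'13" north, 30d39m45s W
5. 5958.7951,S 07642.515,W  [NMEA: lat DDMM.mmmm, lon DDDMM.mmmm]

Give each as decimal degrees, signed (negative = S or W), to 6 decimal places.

1. -0.495028, -96.573861
2. -0.640533, 45.416546
3. 40.654950, -31.142632
4. 63.303611, -30.662500
5. -59.979918, -76.708583

Point 1:
  Latitude: 0° + 29/60 + 42.1/3600 = 0 + 0.483333 + 0.011694 = 0.4950278
  hemisphere S, so the sign is −
  Lon: 96° + 34/60 + 25.9/3600 = 96 + 0.566667 + 0.007194 = 96.5738611
  W → negative
Point 2:
  φ: split at 2 digits → 00° and 38.432′; 0 + 38.432/60 = 0.6405333
  S ⇒ negate
  λ: degrees = first 3 digits = 45, minutes = 24.99277; 45 + 24.99277/60 = 45.4165462
  E → positive
Point 3:
  Latitude: split at 2 digits → 40° and 39.297′; 40 + 39.297/60 = 40.6549500
  N ⇒ keep positive
  Longitude: split at 3 digits → 031° and 8.5579′; 31 + 8.5579/60 = 31.1426317
  hemisphere W, so the sign is −
Point 4:
  φ: 63 + 18/60 + 13/3600 = 63.3036111
  N → positive
  Longitude: 30 + 39/60 + 45/3600 = 30.6625000
  W → negative
Point 5:
  Latitude: split at 2 digits → 59° and 58.7951′; 59 + 58.7951/60 = 59.9799183
  S → negative
  Longitude: degrees = first 3 digits = 76, minutes = 42.515; 76 + 42.515/60 = 76.7085833
  W → negative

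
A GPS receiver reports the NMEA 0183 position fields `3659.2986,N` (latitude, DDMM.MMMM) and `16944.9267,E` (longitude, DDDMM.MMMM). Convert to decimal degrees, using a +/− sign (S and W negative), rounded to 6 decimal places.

36.988310, 169.748778

Lat: split at 2 digits → 36° and 59.2986′; 36 + 59.2986/60 = 36.9883100
N → positive
Lon: split at 3 digits → 169° and 44.9267′; 169 + 44.9267/60 = 169.7487783
E → positive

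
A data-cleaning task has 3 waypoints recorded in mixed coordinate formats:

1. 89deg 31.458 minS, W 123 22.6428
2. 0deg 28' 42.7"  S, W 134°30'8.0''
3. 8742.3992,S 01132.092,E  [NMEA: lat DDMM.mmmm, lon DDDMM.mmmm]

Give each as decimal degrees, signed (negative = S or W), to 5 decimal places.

1. -89.52430, -123.37738
2. -0.47853, -134.50222
3. -87.70665, 11.53487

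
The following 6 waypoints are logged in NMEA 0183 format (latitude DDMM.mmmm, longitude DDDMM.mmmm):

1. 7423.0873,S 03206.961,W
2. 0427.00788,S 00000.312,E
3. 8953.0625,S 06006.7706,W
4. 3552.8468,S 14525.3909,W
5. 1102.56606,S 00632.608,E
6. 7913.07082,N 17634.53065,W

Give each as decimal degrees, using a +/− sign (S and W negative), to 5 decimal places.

Point 1:
  Lat: degrees = first 2 digits = 74, minutes = 23.0873; 74 + 23.0873/60 = 74.384788
  S ⇒ negate
  Longitude: degrees = first 3 digits = 32, minutes = 6.961; 32 + 6.961/60 = 32.116017
  hemisphere W, so the sign is −
Point 2:
  Lat: degrees = first 2 digits = 4, minutes = 27.00788; 4 + 27.00788/60 = 4.450131
  hemisphere S, so the sign is −
  λ: degrees = first 3 digits = 0, minutes = 0.312; 0 + 0.312/60 = 0.005200
  E → positive
Point 3:
  φ: split at 2 digits → 89° and 53.0625′; 89 + 53.0625/60 = 89.884375
  S → negative
  Longitude: split at 3 digits → 060° and 6.7706′; 60 + 6.7706/60 = 60.112843
  W → negative
Point 4:
  Lat: degrees = first 2 digits = 35, minutes = 52.8468; 35 + 52.8468/60 = 35.880780
  S ⇒ negate
  Longitude: degrees = first 3 digits = 145, minutes = 25.3909; 145 + 25.3909/60 = 145.423182
  W → negative
Point 5:
  Latitude: degrees = first 2 digits = 11, minutes = 2.56606; 11 + 2.56606/60 = 11.042768
  S ⇒ negate
  λ: split at 3 digits → 006° and 32.608′; 6 + 32.608/60 = 6.543467
  E ⇒ keep positive
Point 6:
  Latitude: degrees = first 2 digits = 79, minutes = 13.07082; 79 + 13.07082/60 = 79.217847
  N ⇒ keep positive
  Lon: degrees = first 3 digits = 176, minutes = 34.53065; 176 + 34.53065/60 = 176.575511
  W → negative

1. -74.38479, -32.11602
2. -4.45013, 0.00520
3. -89.88438, -60.11284
4. -35.88078, -145.42318
5. -11.04277, 6.54347
6. 79.21785, -176.57551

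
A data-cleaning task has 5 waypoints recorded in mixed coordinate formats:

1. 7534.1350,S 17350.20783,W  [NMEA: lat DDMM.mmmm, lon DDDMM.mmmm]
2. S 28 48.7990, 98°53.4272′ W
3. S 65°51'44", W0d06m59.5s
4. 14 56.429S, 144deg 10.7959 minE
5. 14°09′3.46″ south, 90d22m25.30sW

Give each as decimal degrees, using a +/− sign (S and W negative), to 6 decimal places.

1. -75.568917, -173.836797
2. -28.813317, -98.890453
3. -65.862222, -0.116528
4. -14.940483, 144.179932
5. -14.150961, -90.373694

Point 1:
  Lat: degrees = first 2 digits = 75, minutes = 34.135; 75 + 34.135/60 = 75.5689167
  S → negative
  Lon: split at 3 digits → 173° and 50.20783′; 173 + 50.20783/60 = 173.8367972
  W ⇒ negate
Point 2:
  Latitude: 48.799′ = 0.813317°; total 28.8133167
  S → negative
  Longitude: 98 + 53.4272/60 = 98.8904533
  hemisphere W, so the sign is −
Point 3:
  Lat: 51′ + 44″ = 51.73333′; 65 + 51.73333/60 = 65.8622222
  S → negative
  Longitude: 0 + 6/60 + 59.5/3600 = 0.1165278
  W → negative
Point 4:
  Latitude: 14 + 56.429/60 = 14.9404833
  S ⇒ negate
  Lon: 144 + 10.7959/60 = 144.1799317
  E → positive
Point 5:
  φ: 14 + 9/60 + 3.46/3600 = 14.1509611
  S → negative
  Lon: 90° + 22/60 + 25.3/3600 = 90 + 0.366667 + 0.007028 = 90.3736944
  W → negative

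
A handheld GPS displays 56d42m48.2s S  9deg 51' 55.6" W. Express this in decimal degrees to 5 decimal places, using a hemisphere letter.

56.71339° S, 9.86544° W

Latitude: 56° + 42/60 + 48.2/3600 = 56 + 0.700000 + 0.013389 = 56.713389
Longitude: 9° + 51/60 + 55.6/3600 = 9 + 0.850000 + 0.015444 = 9.865444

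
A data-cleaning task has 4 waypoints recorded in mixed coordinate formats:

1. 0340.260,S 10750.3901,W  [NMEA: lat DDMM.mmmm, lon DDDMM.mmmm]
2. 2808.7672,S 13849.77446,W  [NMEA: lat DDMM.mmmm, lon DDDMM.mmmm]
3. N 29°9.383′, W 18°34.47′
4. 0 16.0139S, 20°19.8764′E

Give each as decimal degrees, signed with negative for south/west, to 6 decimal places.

1. -3.671000, -107.839835
2. -28.146120, -138.829574
3. 29.156383, -18.574500
4. -0.266898, 20.331273

Point 1:
  Latitude: split at 2 digits → 03° and 40.26′; 3 + 40.26/60 = 3.6710000
  S ⇒ negate
  λ: split at 3 digits → 107° and 50.3901′; 107 + 50.3901/60 = 107.8398350
  hemisphere W, so the sign is −
Point 2:
  Latitude: degrees = first 2 digits = 28, minutes = 8.7672; 28 + 8.7672/60 = 28.1461200
  S ⇒ negate
  Longitude: split at 3 digits → 138° and 49.77446′; 138 + 49.77446/60 = 138.8295743
  W → negative
Point 3:
  Latitude: 29 + 9.383/60 = 29.1563833
  N ⇒ keep positive
  Longitude: 18 + 34.47/60 = 18.5745000
  hemisphere W, so the sign is −
Point 4:
  φ: 0 + 16.0139/60 = 0.2668983
  S → negative
  λ: 20 + 19.8764/60 = 20.3312733
  E ⇒ keep positive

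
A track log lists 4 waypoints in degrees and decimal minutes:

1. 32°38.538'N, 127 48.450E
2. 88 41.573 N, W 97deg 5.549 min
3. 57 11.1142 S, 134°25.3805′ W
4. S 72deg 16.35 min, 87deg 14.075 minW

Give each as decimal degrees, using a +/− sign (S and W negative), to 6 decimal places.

1. 32.642300, 127.807500
2. 88.692883, -97.092483
3. -57.185237, -134.423008
4. -72.272500, -87.234583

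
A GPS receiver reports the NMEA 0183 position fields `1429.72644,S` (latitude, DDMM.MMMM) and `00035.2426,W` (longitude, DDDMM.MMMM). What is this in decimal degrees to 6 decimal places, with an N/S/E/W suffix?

Lat: split at 2 digits → 14° and 29.72644′; 14 + 29.72644/60 = 14.4954407
λ: degrees = first 3 digits = 0, minutes = 35.2426; 0 + 35.2426/60 = 0.5873767

14.495441° S, 0.587377° W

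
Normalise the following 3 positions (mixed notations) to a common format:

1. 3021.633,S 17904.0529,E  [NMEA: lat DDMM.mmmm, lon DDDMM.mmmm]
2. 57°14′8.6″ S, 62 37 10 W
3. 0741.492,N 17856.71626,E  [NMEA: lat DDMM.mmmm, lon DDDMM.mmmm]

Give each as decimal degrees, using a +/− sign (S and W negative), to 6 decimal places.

Point 1:
  Latitude: split at 2 digits → 30° and 21.633′; 30 + 21.633/60 = 30.3605500
  S → negative
  λ: degrees = first 3 digits = 179, minutes = 4.0529; 179 + 4.0529/60 = 179.0675483
  E ⇒ keep positive
Point 2:
  Lat: 14′ + 8.6″ = 14.14333′; 57 + 14.14333/60 = 57.2357222
  hemisphere S, so the sign is −
  Longitude: 62° + 37/60 + 10/3600 = 62 + 0.616667 + 0.002778 = 62.6194444
  hemisphere W, so the sign is −
Point 3:
  Lat: degrees = first 2 digits = 7, minutes = 41.492; 7 + 41.492/60 = 7.6915333
  N ⇒ keep positive
  Longitude: split at 3 digits → 178° and 56.71626′; 178 + 56.71626/60 = 178.9452710
  E → positive

1. -30.360550, 179.067548
2. -57.235722, -62.619444
3. 7.691533, 178.945271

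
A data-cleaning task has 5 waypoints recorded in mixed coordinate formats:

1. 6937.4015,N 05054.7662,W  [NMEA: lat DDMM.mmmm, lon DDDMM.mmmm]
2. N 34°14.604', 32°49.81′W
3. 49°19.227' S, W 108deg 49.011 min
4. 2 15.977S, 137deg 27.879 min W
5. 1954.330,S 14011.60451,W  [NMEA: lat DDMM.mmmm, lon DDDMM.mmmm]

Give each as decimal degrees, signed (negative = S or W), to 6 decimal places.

Point 1:
  Lat: degrees = first 2 digits = 69, minutes = 37.4015; 69 + 37.4015/60 = 69.6233583
  N → positive
  Longitude: split at 3 digits → 050° and 54.7662′; 50 + 54.7662/60 = 50.9127700
  hemisphere W, so the sign is −
Point 2:
  Latitude: 34 + 14.604/60 = 34.2434000
  N → positive
  λ: 32 + 49.81/60 = 32.8301667
  W → negative
Point 3:
  Lat: 19.227′ = 0.320450°; total 49.3204500
  S ⇒ negate
  Longitude: 49.011′ = 0.816850°; total 108.8168500
  hemisphere W, so the sign is −
Point 4:
  Latitude: 15.977′ = 0.266283°; total 2.2662833
  S ⇒ negate
  Lon: 27.879′ = 0.464650°; total 137.4646500
  hemisphere W, so the sign is −
Point 5:
  Lat: degrees = first 2 digits = 19, minutes = 54.33; 19 + 54.33/60 = 19.9055000
  hemisphere S, so the sign is −
  Lon: split at 3 digits → 140° and 11.60451′; 140 + 11.60451/60 = 140.1934085
  hemisphere W, so the sign is −

1. 69.623358, -50.912770
2. 34.243400, -32.830167
3. -49.320450, -108.816850
4. -2.266283, -137.464650
5. -19.905500, -140.193409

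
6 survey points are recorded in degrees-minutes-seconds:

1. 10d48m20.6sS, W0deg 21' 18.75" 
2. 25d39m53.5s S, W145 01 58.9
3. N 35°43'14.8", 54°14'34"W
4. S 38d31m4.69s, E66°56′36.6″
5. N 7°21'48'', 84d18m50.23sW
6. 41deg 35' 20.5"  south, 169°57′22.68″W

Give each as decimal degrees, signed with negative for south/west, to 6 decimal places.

1. -10.805722, -0.355208
2. -25.664861, -145.033028
3. 35.720778, -54.242778
4. -38.517969, 66.943500
5. 7.363333, -84.313953
6. -41.589028, -169.956300

Point 1:
  Lat: 48′ + 20.6″ = 48.34333′; 10 + 48.34333/60 = 10.8057222
  hemisphere S, so the sign is −
  Lon: 21′ + 18.75″ = 21.31250′; 0 + 21.31250/60 = 0.3552083
  W ⇒ negate
Point 2:
  φ: 25 + 39/60 + 53.5/3600 = 25.6648611
  hemisphere S, so the sign is −
  Lon: 1′ + 58.9″ = 1.98167′; 145 + 1.98167/60 = 145.0330278
  W → negative
Point 3:
  φ: 35 + 43/60 + 14.8/3600 = 35.7207778
  N → positive
  Longitude: 14′ + 34″ = 14.56667′; 54 + 14.56667/60 = 54.2427778
  W → negative
Point 4:
  Latitude: 31′ + 4.69″ = 31.07817′; 38 + 31.07817/60 = 38.5179694
  hemisphere S, so the sign is −
  Lon: 66° + 56/60 + 36.6/3600 = 66 + 0.933333 + 0.010167 = 66.9435000
  E → positive
Point 5:
  φ: 7 + 21/60 + 48/3600 = 7.3633333
  N ⇒ keep positive
  Lon: 84° + 18/60 + 50.23/3600 = 84 + 0.300000 + 0.013953 = 84.3139528
  W ⇒ negate
Point 6:
  Latitude: 41° + 35/60 + 20.5/3600 = 41 + 0.583333 + 0.005694 = 41.5890278
  S ⇒ negate
  Lon: 169° + 57/60 + 22.68/3600 = 169 + 0.950000 + 0.006300 = 169.9563000
  W → negative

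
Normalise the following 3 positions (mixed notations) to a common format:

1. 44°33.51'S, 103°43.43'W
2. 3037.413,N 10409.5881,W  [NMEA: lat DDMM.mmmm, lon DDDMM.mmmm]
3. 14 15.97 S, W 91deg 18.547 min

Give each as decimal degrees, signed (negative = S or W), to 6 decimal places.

1. -44.558500, -103.723833
2. 30.623550, -104.159802
3. -14.266167, -91.309117

Point 1:
  Lat: 44 + 33.51/60 = 44.5585000
  S ⇒ negate
  λ: 103 + 43.43/60 = 103.7238333
  W → negative
Point 2:
  φ: degrees = first 2 digits = 30, minutes = 37.413; 30 + 37.413/60 = 30.6235500
  N ⇒ keep positive
  Lon: split at 3 digits → 104° and 9.5881′; 104 + 9.5881/60 = 104.1598017
  hemisphere W, so the sign is −
Point 3:
  Latitude: 15.97′ = 0.266167°; total 14.2661667
  S → negative
  Longitude: 18.547′ = 0.309117°; total 91.3091167
  W → negative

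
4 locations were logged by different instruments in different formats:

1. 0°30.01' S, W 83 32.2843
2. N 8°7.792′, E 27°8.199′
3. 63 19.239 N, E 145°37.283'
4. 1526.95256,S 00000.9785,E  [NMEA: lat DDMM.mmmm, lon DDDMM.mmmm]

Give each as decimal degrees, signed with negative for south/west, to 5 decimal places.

1. -0.50017, -83.53807
2. 8.12987, 27.13665
3. 63.32065, 145.62138
4. -15.44921, 0.01631

Point 1:
  Lat: 0 + 30.01/60 = 0.500167
  S → negative
  λ: 32.2843′ = 0.538072°; total 83.538072
  W → negative
Point 2:
  Latitude: 7.792′ = 0.129867°; total 8.129867
  N → positive
  Longitude: 8.199′ = 0.136650°; total 27.136650
  E → positive
Point 3:
  φ: 63 + 19.239/60 = 63.320650
  N → positive
  λ: 37.283′ = 0.621383°; total 145.621383
  E ⇒ keep positive
Point 4:
  φ: degrees = first 2 digits = 15, minutes = 26.95256; 15 + 26.95256/60 = 15.449209
  S ⇒ negate
  Lon: degrees = first 3 digits = 0, minutes = 0.9785; 0 + 0.9785/60 = 0.016308
  E → positive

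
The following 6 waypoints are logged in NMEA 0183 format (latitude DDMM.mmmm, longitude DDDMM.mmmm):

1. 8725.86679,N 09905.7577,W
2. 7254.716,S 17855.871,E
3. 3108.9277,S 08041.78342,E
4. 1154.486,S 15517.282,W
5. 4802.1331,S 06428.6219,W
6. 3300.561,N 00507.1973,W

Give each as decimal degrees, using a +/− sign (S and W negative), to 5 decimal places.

1. 87.43111, -99.09596
2. -72.91193, 178.93118
3. -31.14880, 80.69639
4. -11.90810, -155.28803
5. -48.03555, -64.47703
6. 33.00935, -5.11996

Point 1:
  φ: degrees = first 2 digits = 87, minutes = 25.86679; 87 + 25.86679/60 = 87.431113
  N → positive
  Longitude: split at 3 digits → 099° and 5.7577′; 99 + 5.7577/60 = 99.095962
  W ⇒ negate
Point 2:
  φ: split at 2 digits → 72° and 54.716′; 72 + 54.716/60 = 72.911933
  hemisphere S, so the sign is −
  Longitude: split at 3 digits → 178° and 55.871′; 178 + 55.871/60 = 178.931183
  E → positive
Point 3:
  Lat: split at 2 digits → 31° and 8.9277′; 31 + 8.9277/60 = 31.148795
  S → negative
  Longitude: split at 3 digits → 080° and 41.78342′; 80 + 41.78342/60 = 80.696390
  E ⇒ keep positive
Point 4:
  φ: split at 2 digits → 11° and 54.486′; 11 + 54.486/60 = 11.908100
  S ⇒ negate
  Longitude: split at 3 digits → 155° and 17.282′; 155 + 17.282/60 = 155.288033
  W ⇒ negate
Point 5:
  φ: split at 2 digits → 48° and 2.1331′; 48 + 2.1331/60 = 48.035552
  S → negative
  Lon: split at 3 digits → 064° and 28.6219′; 64 + 28.6219/60 = 64.477032
  hemisphere W, so the sign is −
Point 6:
  Latitude: degrees = first 2 digits = 33, minutes = 0.561; 33 + 0.561/60 = 33.009350
  N ⇒ keep positive
  Lon: split at 3 digits → 005° and 7.1973′; 5 + 7.1973/60 = 5.119955
  W → negative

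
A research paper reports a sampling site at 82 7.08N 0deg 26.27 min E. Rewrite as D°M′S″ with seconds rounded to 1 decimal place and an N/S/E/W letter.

82°07′4.8″ N, 0°26′16.2″ E

Lat: 7.08000′ → 7′ and 0.08000 × 60 = 4.800″
λ: 26.27000′ → 26′ and 0.27000 × 60 = 16.200″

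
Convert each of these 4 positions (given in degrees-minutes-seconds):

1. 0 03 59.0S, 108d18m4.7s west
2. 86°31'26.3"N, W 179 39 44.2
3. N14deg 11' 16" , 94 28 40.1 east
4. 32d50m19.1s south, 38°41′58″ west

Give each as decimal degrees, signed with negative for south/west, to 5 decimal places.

1. -0.06639, -108.30131
2. 86.52397, -179.66228
3. 14.18778, 94.47781
4. -32.83864, -38.69944

Point 1:
  Lat: 0° + 3/60 + 59/3600 = 0 + 0.050000 + 0.016389 = 0.066389
  hemisphere S, so the sign is −
  λ: 18′ + 4.7″ = 18.07833′; 108 + 18.07833/60 = 108.301306
  W ⇒ negate
Point 2:
  φ: 86° + 31/60 + 26.3/3600 = 86 + 0.516667 + 0.007306 = 86.523972
  N → positive
  Lon: 39′ + 44.2″ = 39.73667′; 179 + 39.73667/60 = 179.662278
  W → negative
Point 3:
  φ: 11′ + 16″ = 11.26667′; 14 + 11.26667/60 = 14.187778
  N ⇒ keep positive
  Longitude: 94° + 28/60 + 40.1/3600 = 94 + 0.466667 + 0.011139 = 94.477806
  E ⇒ keep positive
Point 4:
  Lat: 32° + 50/60 + 19.1/3600 = 32 + 0.833333 + 0.005306 = 32.838639
  S ⇒ negate
  λ: 38° + 41/60 + 58/3600 = 38 + 0.683333 + 0.016111 = 38.699444
  W ⇒ negate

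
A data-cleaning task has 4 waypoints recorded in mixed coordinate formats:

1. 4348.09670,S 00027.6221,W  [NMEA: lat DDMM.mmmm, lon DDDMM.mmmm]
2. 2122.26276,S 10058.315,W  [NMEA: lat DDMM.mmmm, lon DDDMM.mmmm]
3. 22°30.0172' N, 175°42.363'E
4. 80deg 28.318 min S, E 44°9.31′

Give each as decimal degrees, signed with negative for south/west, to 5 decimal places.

Point 1:
  Lat: split at 2 digits → 43° and 48.0967′; 43 + 48.0967/60 = 43.801612
  S → negative
  λ: degrees = first 3 digits = 0, minutes = 27.6221; 0 + 27.6221/60 = 0.460368
  hemisphere W, so the sign is −
Point 2:
  Latitude: degrees = first 2 digits = 21, minutes = 22.26276; 21 + 22.26276/60 = 21.371046
  S ⇒ negate
  Longitude: split at 3 digits → 100° and 58.315′; 100 + 58.315/60 = 100.971917
  W → negative
Point 3:
  φ: 30.0172′ = 0.500287°; total 22.500287
  N ⇒ keep positive
  Lon: 175 + 42.363/60 = 175.706050
  E ⇒ keep positive
Point 4:
  φ: 80 + 28.318/60 = 80.471967
  hemisphere S, so the sign is −
  λ: 9.31′ = 0.155167°; total 44.155167
  E ⇒ keep positive

1. -43.80161, -0.46037
2. -21.37105, -100.97192
3. 22.50029, 175.70605
4. -80.47197, 44.15517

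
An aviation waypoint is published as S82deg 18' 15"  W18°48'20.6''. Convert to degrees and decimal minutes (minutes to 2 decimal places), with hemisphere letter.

Lat: seconds/60 = 0.25000; minutes = 18 + 0.25000 = 18.2500
Lon: seconds/60 = 0.34333; minutes = 48 + 0.34333 = 48.3433

82° 18.25′ S, 18° 48.34′ W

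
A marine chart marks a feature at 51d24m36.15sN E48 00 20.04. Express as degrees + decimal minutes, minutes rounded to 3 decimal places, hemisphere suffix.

φ: 24 + 36.15/60 = 24.60250′
Longitude: seconds/60 = 0.33400; minutes = 0 + 0.33400 = 0.33400

51° 24.603′ N, 48° 0.334′ E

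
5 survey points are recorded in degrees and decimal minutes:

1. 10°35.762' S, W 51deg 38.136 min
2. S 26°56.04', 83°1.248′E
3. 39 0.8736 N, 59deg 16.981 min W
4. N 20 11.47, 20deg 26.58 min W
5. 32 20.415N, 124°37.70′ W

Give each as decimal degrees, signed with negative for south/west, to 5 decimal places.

1. -10.59603, -51.63560
2. -26.93400, 83.02080
3. 39.01456, -59.28302
4. 20.19117, -20.44300
5. 32.34025, -124.62833

Point 1:
  φ: 35.762′ = 0.596033°; total 10.596033
  S ⇒ negate
  Lon: 51 + 38.136/60 = 51.635600
  hemisphere W, so the sign is −
Point 2:
  φ: 26 + 56.04/60 = 26.934000
  S → negative
  λ: 83 + 1.248/60 = 83.020800
  E → positive
Point 3:
  Lat: 39 + 0.8736/60 = 39.014560
  N ⇒ keep positive
  Longitude: 16.981′ = 0.283017°; total 59.283017
  hemisphere W, so the sign is −
Point 4:
  φ: 20 + 11.47/60 = 20.191167
  N ⇒ keep positive
  λ: 20 + 26.58/60 = 20.443000
  W → negative
Point 5:
  Lat: 32 + 20.415/60 = 32.340250
  N → positive
  Lon: 124 + 37.7/60 = 124.628333
  W → negative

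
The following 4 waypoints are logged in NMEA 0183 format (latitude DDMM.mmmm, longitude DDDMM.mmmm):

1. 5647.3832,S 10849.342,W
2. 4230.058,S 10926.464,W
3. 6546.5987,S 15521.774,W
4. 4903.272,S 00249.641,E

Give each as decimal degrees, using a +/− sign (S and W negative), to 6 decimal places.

Point 1:
  Lat: split at 2 digits → 56° and 47.3832′; 56 + 47.3832/60 = 56.7897200
  S → negative
  λ: split at 3 digits → 108° and 49.342′; 108 + 49.342/60 = 108.8223667
  hemisphere W, so the sign is −
Point 2:
  Lat: degrees = first 2 digits = 42, minutes = 30.058; 42 + 30.058/60 = 42.5009667
  S ⇒ negate
  λ: split at 3 digits → 109° and 26.464′; 109 + 26.464/60 = 109.4410667
  W → negative
Point 3:
  Lat: split at 2 digits → 65° and 46.5987′; 65 + 46.5987/60 = 65.7766450
  S ⇒ negate
  Longitude: split at 3 digits → 155° and 21.774′; 155 + 21.774/60 = 155.3629000
  W → negative
Point 4:
  Lat: split at 2 digits → 49° and 3.272′; 49 + 3.272/60 = 49.0545333
  S ⇒ negate
  Longitude: degrees = first 3 digits = 2, minutes = 49.641; 2 + 49.641/60 = 2.8273500
  E ⇒ keep positive

1. -56.789720, -108.822367
2. -42.500967, -109.441067
3. -65.776645, -155.362900
4. -49.054533, 2.827350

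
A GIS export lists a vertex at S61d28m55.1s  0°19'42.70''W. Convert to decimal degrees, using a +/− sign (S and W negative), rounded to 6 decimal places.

Latitude: 61 + 28/60 + 55.1/3600 = 61.4819722
hemisphere S, so the sign is −
Lon: 0 + 19/60 + 42.7/3600 = 0.3285278
hemisphere W, so the sign is −

-61.481972, -0.328528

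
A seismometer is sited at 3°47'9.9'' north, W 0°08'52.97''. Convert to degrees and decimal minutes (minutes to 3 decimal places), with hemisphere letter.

Lat: seconds/60 = 0.16500; minutes = 47 + 0.16500 = 47.16500
Longitude: seconds/60 = 0.88283; minutes = 8 + 0.88283 = 8.88283

3° 47.165′ N, 0° 8.883′ W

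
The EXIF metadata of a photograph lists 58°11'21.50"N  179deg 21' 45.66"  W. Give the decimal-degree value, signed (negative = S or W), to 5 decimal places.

Lat: 58 + 11/60 + 21.5/3600 = 58.189306
N ⇒ keep positive
Lon: 179 + 21/60 + 45.66/3600 = 179.362683
W ⇒ negate

58.18931, -179.36268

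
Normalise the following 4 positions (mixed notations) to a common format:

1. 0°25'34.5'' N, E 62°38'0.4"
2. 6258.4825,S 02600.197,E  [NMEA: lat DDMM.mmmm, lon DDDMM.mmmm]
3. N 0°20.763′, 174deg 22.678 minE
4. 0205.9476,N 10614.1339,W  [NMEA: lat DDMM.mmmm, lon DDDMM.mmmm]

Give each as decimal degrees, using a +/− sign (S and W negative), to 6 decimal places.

1. 0.426250, 62.633444
2. -62.974708, 26.003283
3. 0.346050, 174.377967
4. 2.099127, -106.235565

Point 1:
  Latitude: 0 + 25/60 + 34.5/3600 = 0.4262500
  N → positive
  Longitude: 62 + 38/60 + 0.4/3600 = 62.6334444
  E ⇒ keep positive
Point 2:
  Lat: degrees = first 2 digits = 62, minutes = 58.4825; 62 + 58.4825/60 = 62.9747083
  S → negative
  Longitude: degrees = first 3 digits = 26, minutes = 0.197; 26 + 0.197/60 = 26.0032833
  E → positive
Point 3:
  Latitude: 0 + 20.763/60 = 0.3460500
  N → positive
  λ: 174 + 22.678/60 = 174.3779667
  E ⇒ keep positive
Point 4:
  Latitude: degrees = first 2 digits = 2, minutes = 5.9476; 2 + 5.9476/60 = 2.0991267
  N ⇒ keep positive
  Lon: split at 3 digits → 106° and 14.1339′; 106 + 14.1339/60 = 106.2355650
  hemisphere W, so the sign is −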